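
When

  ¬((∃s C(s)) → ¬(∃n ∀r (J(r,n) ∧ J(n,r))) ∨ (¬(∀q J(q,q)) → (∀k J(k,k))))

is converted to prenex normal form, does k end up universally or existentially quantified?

First replace A → B with ¬A ∨ B.
  ¬(¬(∃s C(s)) ∨ ¬(∃n ∀r (J(r,n) ∧ J(n,r))) ∨ ¬¬(∀q J(q,q)) ∨ (∀k J(k,k)))
Drive negations inward (¬∀x A ≡ ∃x ¬A, ¬∃x A ≡ ∀x ¬A, De Morgan for ∧/∨):
  (∃s C(s)) ∧ (∃n ∀r (J(r,n) ∧ J(n,r))) ∧ (∃q ¬J(q,q)) ∧ (∃k ¬J(k,k))
Finally move all quantifiers to the prefix:
  ∃s ∃n ∀r ∃q ∃k (C(s) ∧ J(r,n) ∧ J(n,r) ∧ ¬J(q,q) ∧ ¬J(k,k))
The quantifier ∀k sits under an odd number of negations (counting the antecedent side of each →), so it flips to ∃k.

existential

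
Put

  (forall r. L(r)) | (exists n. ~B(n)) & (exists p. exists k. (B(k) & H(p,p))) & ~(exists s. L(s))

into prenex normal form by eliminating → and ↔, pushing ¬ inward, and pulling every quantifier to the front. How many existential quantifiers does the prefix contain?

Move each ¬ inward, flipping quantifiers it crosses:
  (forall r. L(r)) | (exists n. ~B(n)) & (exists p. exists k. (B(k) & H(p,p))) & (forall s. ~L(s))
All bound variables are already distinct, so no renaming is needed.
Finally move all quantifiers to the prefix:
  forall r. exists n. exists p. exists k. forall s. (L(r) | ~B(n) & B(k) & H(p,p) & ~L(s))
The prefix is forall r exists n exists p exists k forall s: 2 universal, 3 existential.

3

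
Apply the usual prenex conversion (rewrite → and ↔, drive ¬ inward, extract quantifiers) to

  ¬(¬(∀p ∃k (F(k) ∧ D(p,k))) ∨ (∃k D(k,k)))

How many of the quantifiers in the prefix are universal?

Move each ¬ inward, flipping quantifiers it crosses:
  (∀p ∃k (F(k) ∧ D(p,k))) ∧ (∀k ¬D(k,k))
Give each quantifier a distinct variable: k↦z1.
  (∀p ∃k (F(k) ∧ D(p,k))) ∧ (∀z1 ¬D(z1,z1))
Finally move all quantifiers to the prefix:
  ∀p ∃k ∀z1 (F(k) ∧ D(p,k) ∧ ¬D(z1,z1))
The prefix is ∀p ∃k ∀z1: 2 universal, 1 existential.

2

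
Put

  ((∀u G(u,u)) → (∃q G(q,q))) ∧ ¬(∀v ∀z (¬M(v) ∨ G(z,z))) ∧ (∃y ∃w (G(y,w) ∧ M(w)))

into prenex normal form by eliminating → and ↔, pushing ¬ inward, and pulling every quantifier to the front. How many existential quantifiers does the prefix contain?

6

Eliminate → and ↔ using ¬ and ∨.
  (¬(∀u G(u,u)) ∨ (∃q G(q,q))) ∧ ¬(∀v ∀z (¬M(v) ∨ G(z,z))) ∧ (∃y ∃w (G(y,w) ∧ M(w)))
Drive negations inward (¬∀x A ≡ ∃x ¬A, ¬∃x A ≡ ∀x ¬A, De Morgan for ∧/∨):
  ((∃u ¬G(u,u)) ∨ (∃q G(q,q))) ∧ (∃v ∃z (M(v) ∧ ¬G(z,z))) ∧ (∃y ∃w (G(y,w) ∧ M(w)))
All bound variables are already distinct, so no renaming is needed.
Extract every quantifier outward, since the variables are now distinct and don't occur free across branches:
  ∃u ∃q ∃v ∃z ∃y ∃w ((¬G(u,u) ∨ G(q,q)) ∧ M(v) ∧ ¬G(z,z) ∧ G(y,w) ∧ M(w))
The prefix is ∃u ∃q ∃v ∃z ∃y ∃w: 0 universal, 6 existential.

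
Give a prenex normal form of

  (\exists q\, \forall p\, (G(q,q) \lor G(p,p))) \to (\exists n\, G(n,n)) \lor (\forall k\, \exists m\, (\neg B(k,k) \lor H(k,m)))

\forall q\, \exists p\, \exists n\, \forall k\, \exists m\, (\neg G(q,q) \land \neg G(p,p) \lor G(n,n) \lor \neg B(k,k) \lor H(k,m))

Rewrite implications/biconditionals: A → B as ¬A ∨ B.
  \neg (\exists q\, \forall p\, (G(q,q) \lor G(p,p))) \lor (\exists n\, G(n,n)) \lor (\forall k\, \exists m\, (\neg B(k,k) \lor H(k,m)))
Move each ¬ inward, flipping quantifiers it crosses:
  (\forall q\, \exists p\, (\neg G(q,q) \land \neg G(p,p))) \lor (\exists n\, G(n,n)) \lor (\forall k\, \exists m\, (\neg B(k,k) \lor H(k,m)))
All bound variables are already distinct, so no renaming is needed.
Extract every quantifier outward, since the variables are now distinct and don't occur free across branches:
  \forall q\, \exists p\, \exists n\, \forall k\, \exists m\, (\neg G(q,q) \land \neg G(p,p) \lor G(n,n) \lor \neg B(k,k) \lor H(k,m))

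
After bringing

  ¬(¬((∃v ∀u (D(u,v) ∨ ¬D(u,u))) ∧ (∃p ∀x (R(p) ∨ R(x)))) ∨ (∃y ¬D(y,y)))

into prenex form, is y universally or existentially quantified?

Push ¬ through the quantifiers and connectives to reach negation normal form:
  (∃v ∀u (D(u,v) ∨ ¬D(u,u))) ∧ (∃p ∀x (R(p) ∨ R(x))) ∧ (∀y D(y,y))
Finally move all quantifiers to the prefix:
  ∃v ∀u ∃p ∀x ∀y ((D(u,v) ∨ ¬D(u,u)) ∧ (R(p) ∨ R(x)) ∧ D(y,y))
The quantifier ∃y sits under an odd number of negations, so it flips to ∀y.

universal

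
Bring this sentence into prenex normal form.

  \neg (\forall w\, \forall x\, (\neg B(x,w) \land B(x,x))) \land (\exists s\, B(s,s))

Push ¬ through the quantifiers and connectives to reach negation normal form:
  (\exists w\, \exists x\, (B(x,w) \lor \neg B(x,x))) \land (\exists s\, B(s,s))
All bound variables are already distinct, so no renaming is needed.
Extract every quantifier outward, since the variables are now distinct and don't occur free across branches:
  \exists w\, \exists x\, \exists s\, ((B(x,w) \lor \neg B(x,x)) \land B(s,s))

\exists w\, \exists x\, \exists s\, ((B(x,w) \lor \neg B(x,x)) \land B(s,s))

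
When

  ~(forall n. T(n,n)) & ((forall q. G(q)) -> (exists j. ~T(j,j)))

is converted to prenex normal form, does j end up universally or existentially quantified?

existential

Rewrite implications/biconditionals: A → B as ¬A ∨ B.
  ~(forall n. T(n,n)) & (~(forall q. G(q)) | (exists j. ~T(j,j)))
Move each ¬ inward, flipping quantifiers it crosses:
  (exists n. ~T(n,n)) & ((exists q. ~G(q)) | (exists j. ~T(j,j)))
Extract every quantifier outward, since the variables are now distinct and don't occur free across branches:
  exists n. exists q. exists j. (~T(n,n) & (~G(q) | ~T(j,j)))
The quantifier exists j sits under an even number of negations (counting the antecedent side of each →), so it remains existential.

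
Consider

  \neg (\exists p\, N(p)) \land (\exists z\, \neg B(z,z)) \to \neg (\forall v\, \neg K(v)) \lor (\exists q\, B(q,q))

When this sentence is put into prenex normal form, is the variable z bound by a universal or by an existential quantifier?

universal

Eliminate → and ↔ using ¬ and ∨.
  \neg (\neg (\exists p\, N(p)) \land (\exists z\, \neg B(z,z))) \lor \neg (\forall v\, \neg K(v)) \lor (\exists q\, B(q,q))
Move each ¬ inward, flipping quantifiers it crosses:
  (\exists p\, N(p)) \lor (\forall z\, B(z,z)) \lor (\exists v\, K(v)) \lor (\exists q\, B(q,q))
All bound variables are already distinct, so no renaming is needed.
Pull the quantifiers to the front (each side's bound variable is not free in the other side):
  \exists p\, \forall z\, \exists v\, \exists q\, (N(p) \lor B(z,z) \lor K(v) \lor B(q,q))
The quantifier \exists z sits under an odd number of negations (counting the antecedent side of each →), so it flips to \forall z.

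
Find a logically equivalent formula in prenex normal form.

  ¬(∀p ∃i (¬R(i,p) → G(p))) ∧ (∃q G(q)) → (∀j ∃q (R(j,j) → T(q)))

Rewrite implications/biconditionals: A → B as ¬A ∨ B.
  ¬(¬(∀p ∃i (¬¬R(i,p) ∨ G(p))) ∧ (∃q G(q))) ∨ (∀j ∃q (¬R(j,j) ∨ T(q)))
Move each ¬ inward, flipping quantifiers it crosses:
  (∀p ∃i (R(i,p) ∨ G(p))) ∨ (∀q ¬G(q)) ∨ (∀j ∃q (¬R(j,j) ∨ T(q)))
Give each quantifier a distinct variable: q↦w1.
  (∀p ∃i (R(i,p) ∨ G(p))) ∨ (∀q ¬G(q)) ∨ (∀j ∃w1 (¬R(j,j) ∨ T(w1)))
Pull the quantifiers to the front (each side's bound variable is not free in the other side):
  ∀p ∃i ∀q ∀j ∃w1 (R(i,p) ∨ G(p) ∨ ¬G(q) ∨ ¬R(j,j) ∨ T(w1))

∀p ∃i ∀q ∀j ∃w1 (R(i,p) ∨ G(p) ∨ ¬G(q) ∨ ¬R(j,j) ∨ T(w1))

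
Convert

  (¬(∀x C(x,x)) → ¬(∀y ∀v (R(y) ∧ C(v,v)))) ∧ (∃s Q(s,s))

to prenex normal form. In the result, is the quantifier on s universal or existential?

Eliminate → and ↔ using ¬ and ∨.
  (¬¬(∀x C(x,x)) ∨ ¬(∀y ∀v (R(y) ∧ C(v,v)))) ∧ (∃s Q(s,s))
Drive negations inward (¬∀x A ≡ ∃x ¬A, ¬∃x A ≡ ∀x ¬A, De Morgan for ∧/∨):
  ((∀x C(x,x)) ∨ (∃y ∃v (¬R(y) ∨ ¬C(v,v)))) ∧ (∃s Q(s,s))
Extract every quantifier outward, since the variables are now distinct and don't occur free across branches:
  ∀x ∃y ∃v ∃s ((C(x,x) ∨ ¬R(y) ∨ ¬C(v,v)) ∧ Q(s,s))
The quantifier ∃s sits under an even number of negations (counting the antecedent side of each →), so it remains existential.

existential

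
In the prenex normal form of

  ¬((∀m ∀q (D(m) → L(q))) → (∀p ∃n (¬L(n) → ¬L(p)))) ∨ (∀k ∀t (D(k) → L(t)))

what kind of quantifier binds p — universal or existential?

First replace A → B with ¬A ∨ B.
  ¬(¬(∀m ∀q (¬D(m) ∨ L(q))) ∨ (∀p ∃n (¬¬L(n) ∨ ¬L(p)))) ∨ (∀k ∀t (¬D(k) ∨ L(t)))
Drive negations inward (¬∀x A ≡ ∃x ¬A, ¬∃x A ≡ ∀x ¬A, De Morgan for ∧/∨):
  (∀m ∀q (¬D(m) ∨ L(q))) ∧ (∃p ∀n (¬L(n) ∧ L(p))) ∨ (∀k ∀t (¬D(k) ∨ L(t)))
Extract every quantifier outward, since the variables are now distinct and don't occur free across branches:
  ∀m ∀q ∃p ∀n ∀k ∀t ((¬D(m) ∨ L(q)) ∧ ¬L(n) ∧ L(p) ∨ ¬D(k) ∨ L(t))
The quantifier ∀p sits under an odd number of negations (counting the antecedent side of each →), so it flips to ∃p.

existential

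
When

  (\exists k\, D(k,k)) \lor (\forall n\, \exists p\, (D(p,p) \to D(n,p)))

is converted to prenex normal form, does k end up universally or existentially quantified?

existential

First replace A → B with ¬A ∨ B.
  (\exists k\, D(k,k)) \lor (\forall n\, \exists p\, (\neg D(p,p) \lor D(n,p)))
Finally move all quantifiers to the prefix:
  \exists k\, \forall n\, \exists p\, (D(k,k) \lor \neg D(p,p) \lor D(n,p))
The quantifier \exists k sits under an even number of negations (counting the antecedent side of each →), so it remains existential.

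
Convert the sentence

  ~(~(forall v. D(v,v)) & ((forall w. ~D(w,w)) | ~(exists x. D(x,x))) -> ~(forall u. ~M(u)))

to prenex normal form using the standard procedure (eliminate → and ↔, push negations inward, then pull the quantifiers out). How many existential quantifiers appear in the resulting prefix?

Eliminate → and ↔ using ¬ and ∨.
  ~(~(~(forall v. D(v,v)) & ((forall w. ~D(w,w)) | ~(exists x. D(x,x)))) | ~(forall u. ~M(u)))
Drive negations inward (¬∀x A ≡ ∃x ¬A, ¬∃x A ≡ ∀x ¬A, De Morgan for ∧/∨):
  (exists v. ~D(v,v)) & ((forall w. ~D(w,w)) | (forall x. ~D(x,x))) & (forall u. ~M(u))
Pull the quantifiers to the front (each side's bound variable is not free in the other side):
  exists v. forall w. forall x. forall u. (~D(v,v) & (~D(w,w) | ~D(x,x)) & ~M(u))
The prefix is exists v forall w forall x forall u: 3 universal, 1 existential.

1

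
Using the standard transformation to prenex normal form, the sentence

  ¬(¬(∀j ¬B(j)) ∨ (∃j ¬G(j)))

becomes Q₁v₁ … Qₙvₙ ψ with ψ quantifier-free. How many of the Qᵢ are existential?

0

Move each ¬ inward, flipping quantifiers it crosses:
  (∀j ¬B(j)) ∧ (∀j G(j))
Rename bound variables to avoid capture: j↦w.
  (∀j ¬B(j)) ∧ (∀w G(w))
Finally move all quantifiers to the prefix:
  ∀j ∀w (¬B(j) ∧ G(w))
The prefix is ∀j ∀w: 2 universal, 0 existential.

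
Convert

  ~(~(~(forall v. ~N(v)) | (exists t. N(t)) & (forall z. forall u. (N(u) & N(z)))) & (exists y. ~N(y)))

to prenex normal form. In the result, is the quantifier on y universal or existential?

universal

Push ¬ through the quantifiers and connectives to reach negation normal form:
  (exists v. N(v)) | (exists t. N(t)) & (forall z. forall u. (N(u) & N(z))) | (forall y. N(y))
All bound variables are already distinct, so no renaming is needed.
Extract every quantifier outward, since the variables are now distinct and don't occur free across branches:
  exists v. exists t. forall z. forall u. forall y. (N(v) | N(t) & N(u) & N(z) | N(y))
The quantifier exists y sits under an odd number of negations, so it flips to forall y.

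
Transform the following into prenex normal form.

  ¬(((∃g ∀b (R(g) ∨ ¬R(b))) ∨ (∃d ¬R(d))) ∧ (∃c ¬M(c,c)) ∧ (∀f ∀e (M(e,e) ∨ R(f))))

∀g ∃b ∀d ∀c ∃f ∃e (¬R(g) ∧ R(b) ∧ R(d) ∨ M(c,c) ∨ ¬M(e,e) ∧ ¬R(f))

Move each ¬ inward, flipping quantifiers it crosses:
  (∀g ∃b (¬R(g) ∧ R(b))) ∧ (∀d R(d)) ∨ (∀c M(c,c)) ∨ (∃f ∃e (¬M(e,e) ∧ ¬R(f)))
All bound variables are already distinct, so no renaming is needed.
Extract every quantifier outward, since the variables are now distinct and don't occur free across branches:
  ∀g ∃b ∀d ∀c ∃f ∃e (¬R(g) ∧ R(b) ∧ R(d) ∨ M(c,c) ∨ ¬M(e,e) ∧ ¬R(f))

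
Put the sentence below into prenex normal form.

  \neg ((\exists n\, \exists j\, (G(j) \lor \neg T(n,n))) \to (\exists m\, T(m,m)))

Eliminate → and ↔ using ¬ and ∨.
  \neg (\neg (\exists n\, \exists j\, (G(j) \lor \neg T(n,n))) \lor (\exists m\, T(m,m)))
Drive negations inward (¬∀x A ≡ ∃x ¬A, ¬∃x A ≡ ∀x ¬A, De Morgan for ∧/∨):
  (\exists n\, \exists j\, (G(j) \lor \neg T(n,n))) \land (\forall m\, \neg T(m,m))
All bound variables are already distinct, so no renaming is needed.
Extract every quantifier outward, since the variables are now distinct and don't occur free across branches:
  \exists n\, \exists j\, \forall m\, ((G(j) \lor \neg T(n,n)) \land \neg T(m,m))

\exists n\, \exists j\, \forall m\, ((G(j) \lor \neg T(n,n)) \land \neg T(m,m))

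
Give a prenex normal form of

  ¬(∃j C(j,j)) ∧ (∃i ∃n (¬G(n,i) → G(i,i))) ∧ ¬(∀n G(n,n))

First replace A → B with ¬A ∨ B.
  ¬(∃j C(j,j)) ∧ (∃i ∃n (¬¬G(n,i) ∨ G(i,i))) ∧ ¬(∀n G(n,n))
Push ¬ through the quantifiers and connectives to reach negation normal form:
  (∀j ¬C(j,j)) ∧ (∃i ∃n (G(n,i) ∨ G(i,i))) ∧ (∃n ¬G(n,n))
Rename bound variables to avoid capture: n↦r.
  (∀j ¬C(j,j)) ∧ (∃i ∃n (G(n,i) ∨ G(i,i))) ∧ (∃r ¬G(r,r))
Extract every quantifier outward, since the variables are now distinct and don't occur free across branches:
  ∀j ∃i ∃n ∃r (¬C(j,j) ∧ (G(n,i) ∨ G(i,i)) ∧ ¬G(r,r))

∀j ∃i ∃n ∃r (¬C(j,j) ∧ (G(n,i) ∨ G(i,i)) ∧ ¬G(r,r))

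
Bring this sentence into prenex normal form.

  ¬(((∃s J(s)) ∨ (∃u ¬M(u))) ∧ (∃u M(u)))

Drive negations inward (¬∀x A ≡ ∃x ¬A, ¬∃x A ≡ ∀x ¬A, De Morgan for ∧/∨):
  (∀s ¬J(s)) ∧ (∀u M(u)) ∨ (∀u ¬M(u))
Give each quantifier a distinct variable: u↦y1.
  (∀s ¬J(s)) ∧ (∀u M(u)) ∨ (∀y1 ¬M(y1))
Pull the quantifiers to the front (each side's bound variable is not free in the other side):
  ∀s ∀u ∀y1 (¬J(s) ∧ M(u) ∨ ¬M(y1))

∀s ∀u ∀y1 (¬J(s) ∧ M(u) ∨ ¬M(y1))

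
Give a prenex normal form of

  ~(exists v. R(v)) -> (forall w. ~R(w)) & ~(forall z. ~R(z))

Rewrite implications/biconditionals: A → B as ¬A ∨ B.
  ~~(exists v. R(v)) | (forall w. ~R(w)) & ~(forall z. ~R(z))
Push ¬ through the quantifiers and connectives to reach negation normal form:
  (exists v. R(v)) | (forall w. ~R(w)) & (exists z. R(z))
Pull the quantifiers to the front (each side's bound variable is not free in the other side):
  exists v. forall w. exists z. (R(v) | ~R(w) & R(z))

exists v. forall w. exists z. (R(v) | ~R(w) & R(z))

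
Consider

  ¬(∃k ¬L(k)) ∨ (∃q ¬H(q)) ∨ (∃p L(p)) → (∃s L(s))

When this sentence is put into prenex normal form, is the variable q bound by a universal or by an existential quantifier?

Rewrite implications/biconditionals: A → B as ¬A ∨ B.
  ¬(¬(∃k ¬L(k)) ∨ (∃q ¬H(q)) ∨ (∃p L(p))) ∨ (∃s L(s))
Push ¬ through the quantifiers and connectives to reach negation normal form:
  (∃k ¬L(k)) ∧ (∀q H(q)) ∧ (∀p ¬L(p)) ∨ (∃s L(s))
All bound variables are already distinct, so no renaming is needed.
Extract every quantifier outward, since the variables are now distinct and don't occur free across branches:
  ∃k ∀q ∀p ∃s (¬L(k) ∧ H(q) ∧ ¬L(p) ∨ L(s))
The quantifier ∃q sits under an odd number of negations (counting the antecedent side of each →), so it flips to ∀q.

universal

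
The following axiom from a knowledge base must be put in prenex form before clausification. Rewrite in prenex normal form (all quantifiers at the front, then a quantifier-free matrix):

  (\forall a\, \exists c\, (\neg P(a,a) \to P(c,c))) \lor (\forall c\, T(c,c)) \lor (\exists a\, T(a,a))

\forall a\, \exists c\, \forall x1\, \exists z\, (P(a,a) \lor P(c,c) \lor T(x1,x1) \lor T(z,z))

Rewrite implications/biconditionals: A → B as ¬A ∨ B.
  (\forall a\, \exists c\, (\neg \neg P(a,a) \lor P(c,c))) \lor (\forall c\, T(c,c)) \lor (\exists a\, T(a,a))
Push ¬ through the quantifiers and connectives to reach negation normal form:
  (\forall a\, \exists c\, (P(a,a) \lor P(c,c))) \lor (\forall c\, T(c,c)) \lor (\exists a\, T(a,a))
Rename bound variables to avoid capture: c↦x1, a↦z.
  (\forall a\, \exists c\, (P(a,a) \lor P(c,c))) \lor (\forall x1\, T(x1,x1)) \lor (\exists z\, T(z,z))
Extract every quantifier outward, since the variables are now distinct and don't occur free across branches:
  \forall a\, \exists c\, \forall x1\, \exists z\, (P(a,a) \lor P(c,c) \lor T(x1,x1) \lor T(z,z))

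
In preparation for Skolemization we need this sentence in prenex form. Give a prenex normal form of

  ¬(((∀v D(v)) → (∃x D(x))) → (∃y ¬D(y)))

First replace A → B with ¬A ∨ B.
  ¬(¬(¬(∀v D(v)) ∨ (∃x D(x))) ∨ (∃y ¬D(y)))
Move each ¬ inward, flipping quantifiers it crosses:
  ((∃v ¬D(v)) ∨ (∃x D(x))) ∧ (∀y D(y))
Pull the quantifiers to the front (each side's bound variable is not free in the other side):
  ∃v ∃x ∀y ((¬D(v) ∨ D(x)) ∧ D(y))

∃v ∃x ∀y ((¬D(v) ∨ D(x)) ∧ D(y))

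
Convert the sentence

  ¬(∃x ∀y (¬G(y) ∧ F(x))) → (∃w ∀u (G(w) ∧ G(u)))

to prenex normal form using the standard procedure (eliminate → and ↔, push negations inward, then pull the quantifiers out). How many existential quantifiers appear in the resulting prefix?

Rewrite implications/biconditionals: A → B as ¬A ∨ B.
  ¬¬(∃x ∀y (¬G(y) ∧ F(x))) ∨ (∃w ∀u (G(w) ∧ G(u)))
Move each ¬ inward, flipping quantifiers it crosses:
  (∃x ∀y (¬G(y) ∧ F(x))) ∨ (∃w ∀u (G(w) ∧ G(u)))
Extract every quantifier outward, since the variables are now distinct and don't occur free across branches:
  ∃x ∀y ∃w ∀u (¬G(y) ∧ F(x) ∨ G(w) ∧ G(u))
The prefix is ∃x ∀y ∃w ∀u: 2 universal, 2 existential.

2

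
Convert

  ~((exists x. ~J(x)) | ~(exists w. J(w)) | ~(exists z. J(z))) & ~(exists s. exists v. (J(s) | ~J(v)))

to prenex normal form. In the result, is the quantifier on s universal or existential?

Push ¬ through the quantifiers and connectives to reach negation normal form:
  (forall x. J(x)) & (exists w. J(w)) & (exists z. J(z)) & (forall s. forall v. (~J(s) & J(v)))
Pull the quantifiers to the front (each side's bound variable is not free in the other side):
  forall x. exists w. exists z. forall s. forall v. (J(x) & J(w) & J(z) & ~J(s) & J(v))
The quantifier exists s sits under an odd number of negations, so it flips to forall s.

universal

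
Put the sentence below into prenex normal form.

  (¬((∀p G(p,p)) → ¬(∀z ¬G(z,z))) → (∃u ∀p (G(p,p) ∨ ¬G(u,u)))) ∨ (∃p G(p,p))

∃p ∃z ∃u ∀w1 ∃a (¬G(p,p) ∨ G(z,z) ∨ G(w1,w1) ∨ ¬G(u,u) ∨ G(a,a))

Eliminate → and ↔ using ¬ and ∨.
  ¬¬(¬(∀p G(p,p)) ∨ ¬(∀z ¬G(z,z))) ∨ (∃u ∀p (G(p,p) ∨ ¬G(u,u))) ∨ (∃p G(p,p))
Drive negations inward (¬∀x A ≡ ∃x ¬A, ¬∃x A ≡ ∀x ¬A, De Morgan for ∧/∨):
  (∃p ¬G(p,p)) ∨ (∃z G(z,z)) ∨ (∃u ∀p (G(p,p) ∨ ¬G(u,u))) ∨ (∃p G(p,p))
Give each quantifier a distinct variable: p↦w1, p↦a.
  (∃p ¬G(p,p)) ∨ (∃z G(z,z)) ∨ (∃u ∀w1 (G(w1,w1) ∨ ¬G(u,u))) ∨ (∃a G(a,a))
Extract every quantifier outward, since the variables are now distinct and don't occur free across branches:
  ∃p ∃z ∃u ∀w1 ∃a (¬G(p,p) ∨ G(z,z) ∨ G(w1,w1) ∨ ¬G(u,u) ∨ G(a,a))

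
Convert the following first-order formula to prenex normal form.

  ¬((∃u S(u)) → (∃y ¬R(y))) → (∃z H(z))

First replace A → B with ¬A ∨ B.
  ¬¬(¬(∃u S(u)) ∨ (∃y ¬R(y))) ∨ (∃z H(z))
Push ¬ through the quantifiers and connectives to reach negation normal form:
  (∀u ¬S(u)) ∨ (∃y ¬R(y)) ∨ (∃z H(z))
All bound variables are already distinct, so no renaming is needed.
Finally move all quantifiers to the prefix:
  ∀u ∃y ∃z (¬S(u) ∨ ¬R(y) ∨ H(z))

∀u ∃y ∃z (¬S(u) ∨ ¬R(y) ∨ H(z))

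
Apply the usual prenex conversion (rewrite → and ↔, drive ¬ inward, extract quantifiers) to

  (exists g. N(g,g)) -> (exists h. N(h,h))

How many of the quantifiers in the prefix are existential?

1

Eliminate → and ↔ using ¬ and ∨.
  ~(exists g. N(g,g)) | (exists h. N(h,h))
Drive negations inward (¬∀x A ≡ ∃x ¬A, ¬∃x A ≡ ∀x ¬A, De Morgan for ∧/∨):
  (forall g. ~N(g,g)) | (exists h. N(h,h))
All bound variables are already distinct, so no renaming is needed.
Finally move all quantifiers to the prefix:
  forall g. exists h. (~N(g,g) | N(h,h))
The prefix is forall g exists h: 1 universal, 1 existential.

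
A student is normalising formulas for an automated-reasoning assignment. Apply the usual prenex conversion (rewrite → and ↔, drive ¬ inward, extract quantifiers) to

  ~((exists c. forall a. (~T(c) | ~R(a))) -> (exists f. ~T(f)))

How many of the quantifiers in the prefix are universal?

Rewrite implications/biconditionals: A → B as ¬A ∨ B.
  ~(~(exists c. forall a. (~T(c) | ~R(a))) | (exists f. ~T(f)))
Drive negations inward (¬∀x A ≡ ∃x ¬A, ¬∃x A ≡ ∀x ¬A, De Morgan for ∧/∨):
  (exists c. forall a. (~T(c) | ~R(a))) & (forall f. T(f))
Finally move all quantifiers to the prefix:
  exists c. forall a. forall f. ((~T(c) | ~R(a)) & T(f))
The prefix is exists c forall a forall f: 2 universal, 1 existential.

2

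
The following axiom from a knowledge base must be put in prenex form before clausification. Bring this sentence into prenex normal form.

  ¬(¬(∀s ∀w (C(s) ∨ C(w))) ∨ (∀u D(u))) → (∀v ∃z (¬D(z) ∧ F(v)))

∃s ∃w ∀u ∀v ∃z (¬C(s) ∧ ¬C(w) ∨ D(u) ∨ ¬D(z) ∧ F(v))

Eliminate → and ↔ using ¬ and ∨.
  ¬¬(¬(∀s ∀w (C(s) ∨ C(w))) ∨ (∀u D(u))) ∨ (∀v ∃z (¬D(z) ∧ F(v)))
Drive negations inward (¬∀x A ≡ ∃x ¬A, ¬∃x A ≡ ∀x ¬A, De Morgan for ∧/∨):
  (∃s ∃w (¬C(s) ∧ ¬C(w))) ∨ (∀u D(u)) ∨ (∀v ∃z (¬D(z) ∧ F(v)))
All bound variables are already distinct, so no renaming is needed.
Pull the quantifiers to the front (each side's bound variable is not free in the other side):
  ∃s ∃w ∀u ∀v ∃z (¬C(s) ∧ ¬C(w) ∨ D(u) ∨ ¬D(z) ∧ F(v))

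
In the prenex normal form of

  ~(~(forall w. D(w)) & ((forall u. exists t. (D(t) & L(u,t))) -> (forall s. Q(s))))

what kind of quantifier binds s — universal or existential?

First replace A → B with ¬A ∨ B.
  ~(~(forall w. D(w)) & (~(forall u. exists t. (D(t) & L(u,t))) | (forall s. Q(s))))
Move each ¬ inward, flipping quantifiers it crosses:
  (forall w. D(w)) | (forall u. exists t. (D(t) & L(u,t))) & (exists s. ~Q(s))
Extract every quantifier outward, since the variables are now distinct and don't occur free across branches:
  forall w. forall u. exists t. exists s. (D(w) | D(t) & L(u,t) & ~Q(s))
The quantifier forall s sits under an odd number of negations (counting the antecedent side of each →), so it flips to exists s.

existential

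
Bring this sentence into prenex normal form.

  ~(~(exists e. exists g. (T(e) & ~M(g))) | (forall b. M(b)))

Move each ¬ inward, flipping quantifiers it crosses:
  (exists e. exists g. (T(e) & ~M(g))) & (exists b. ~M(b))
All bound variables are already distinct, so no renaming is needed.
Pull the quantifiers to the front (each side's bound variable is not free in the other side):
  exists e. exists g. exists b. (T(e) & ~M(g) & ~M(b))

exists e. exists g. exists b. (T(e) & ~M(g) & ~M(b))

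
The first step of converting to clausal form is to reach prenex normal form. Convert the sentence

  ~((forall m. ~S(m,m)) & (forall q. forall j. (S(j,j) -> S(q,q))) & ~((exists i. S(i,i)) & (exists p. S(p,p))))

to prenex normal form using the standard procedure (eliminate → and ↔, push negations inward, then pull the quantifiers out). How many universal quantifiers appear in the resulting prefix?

First replace A → B with ¬A ∨ B.
  ~((forall m. ~S(m,m)) & (forall q. forall j. (~S(j,j) | S(q,q))) & ~((exists i. S(i,i)) & (exists p. S(p,p))))
Push ¬ through the quantifiers and connectives to reach negation normal form:
  (exists m. S(m,m)) | (exists q. exists j. (S(j,j) & ~S(q,q))) | (exists i. S(i,i)) & (exists p. S(p,p))
Finally move all quantifiers to the prefix:
  exists m. exists q. exists j. exists i. exists p. (S(m,m) | S(j,j) & ~S(q,q) | S(i,i) & S(p,p))
The prefix is exists m exists q exists j exists i exists p: 0 universal, 5 existential.

0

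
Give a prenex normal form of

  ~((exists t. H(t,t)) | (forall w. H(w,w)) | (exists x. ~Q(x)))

forall t. exists w. forall x. (~H(t,t) & ~H(w,w) & Q(x))

Push ¬ through the quantifiers and connectives to reach negation normal form:
  (forall t. ~H(t,t)) & (exists w. ~H(w,w)) & (forall x. Q(x))
Finally move all quantifiers to the prefix:
  forall t. exists w. forall x. (~H(t,t) & ~H(w,w) & Q(x))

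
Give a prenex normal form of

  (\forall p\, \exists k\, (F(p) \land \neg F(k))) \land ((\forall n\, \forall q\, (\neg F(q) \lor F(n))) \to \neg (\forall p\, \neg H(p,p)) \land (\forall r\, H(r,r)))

\forall p\, \exists k\, \exists n\, \exists q\, \exists x1\, \forall r\, (F(p) \land \neg F(k) \land (F(q) \land \neg F(n) \lor H(x1,x1) \land H(r,r)))

Eliminate → and ↔ using ¬ and ∨.
  (\forall p\, \exists k\, (F(p) \land \neg F(k))) \land (\neg (\forall n\, \forall q\, (\neg F(q) \lor F(n))) \lor \neg (\forall p\, \neg H(p,p)) \land (\forall r\, H(r,r)))
Push ¬ through the quantifiers and connectives to reach negation normal form:
  (\forall p\, \exists k\, (F(p) \land \neg F(k))) \land ((\exists n\, \exists q\, (F(q) \land \neg F(n))) \lor (\exists p\, H(p,p)) \land (\forall r\, H(r,r)))
Give each quantifier a distinct variable: p↦x1.
  (\forall p\, \exists k\, (F(p) \land \neg F(k))) \land ((\exists n\, \exists q\, (F(q) \land \neg F(n))) \lor (\exists x1\, H(x1,x1)) \land (\forall r\, H(r,r)))
Finally move all quantifiers to the prefix:
  \forall p\, \exists k\, \exists n\, \exists q\, \exists x1\, \forall r\, (F(p) \land \neg F(k) \land (F(q) \land \neg F(n) \lor H(x1,x1) \land H(r,r)))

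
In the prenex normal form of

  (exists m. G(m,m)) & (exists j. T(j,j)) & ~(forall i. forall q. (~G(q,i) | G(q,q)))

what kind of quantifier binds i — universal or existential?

existential

Move each ¬ inward, flipping quantifiers it crosses:
  (exists m. G(m,m)) & (exists j. T(j,j)) & (exists i. exists q. (G(q,i) & ~G(q,q)))
Extract every quantifier outward, since the variables are now distinct and don't occur free across branches:
  exists m. exists j. exists i. exists q. (G(m,m) & T(j,j) & G(q,i) & ~G(q,q))
The quantifier forall i sits under an odd number of negations, so it flips to exists i.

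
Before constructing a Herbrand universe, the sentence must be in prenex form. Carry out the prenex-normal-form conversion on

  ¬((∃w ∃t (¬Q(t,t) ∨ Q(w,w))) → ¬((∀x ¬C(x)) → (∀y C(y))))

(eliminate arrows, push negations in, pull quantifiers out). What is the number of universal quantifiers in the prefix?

Rewrite implications/biconditionals: A → B as ¬A ∨ B.
  ¬(¬(∃w ∃t (¬Q(t,t) ∨ Q(w,w))) ∨ ¬(¬(∀x ¬C(x)) ∨ (∀y C(y))))
Move each ¬ inward, flipping quantifiers it crosses:
  (∃w ∃t (¬Q(t,t) ∨ Q(w,w))) ∧ ((∃x C(x)) ∨ (∀y C(y)))
All bound variables are already distinct, so no renaming is needed.
Finally move all quantifiers to the prefix:
  ∃w ∃t ∃x ∀y ((¬Q(t,t) ∨ Q(w,w)) ∧ (C(x) ∨ C(y)))
The prefix is ∃w ∃t ∃x ∀y: 1 universal, 3 existential.

1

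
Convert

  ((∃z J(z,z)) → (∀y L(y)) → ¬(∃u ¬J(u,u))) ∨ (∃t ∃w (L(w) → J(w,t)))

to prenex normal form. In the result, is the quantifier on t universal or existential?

Rewrite implications/biconditionals: A → B as ¬A ∨ B.
  ¬(∃z J(z,z)) ∨ ¬(∀y L(y)) ∨ ¬(∃u ¬J(u,u)) ∨ (∃t ∃w (¬L(w) ∨ J(w,t)))
Drive negations inward (¬∀x A ≡ ∃x ¬A, ¬∃x A ≡ ∀x ¬A, De Morgan for ∧/∨):
  (∀z ¬J(z,z)) ∨ (∃y ¬L(y)) ∨ (∀u J(u,u)) ∨ (∃t ∃w (¬L(w) ∨ J(w,t)))
All bound variables are already distinct, so no renaming is needed.
Finally move all quantifiers to the prefix:
  ∀z ∃y ∀u ∃t ∃w (¬J(z,z) ∨ ¬L(y) ∨ J(u,u) ∨ ¬L(w) ∨ J(w,t))
The quantifier ∃t sits under an even number of negations (counting the antecedent side of each →), so it remains existential.

existential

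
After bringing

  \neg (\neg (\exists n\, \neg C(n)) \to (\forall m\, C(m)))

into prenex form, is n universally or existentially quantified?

universal

Eliminate → and ↔ using ¬ and ∨.
  \neg (\neg \neg (\exists n\, \neg C(n)) \lor (\forall m\, C(m)))
Push ¬ through the quantifiers and connectives to reach negation normal form:
  (\forall n\, C(n)) \land (\exists m\, \neg C(m))
Finally move all quantifiers to the prefix:
  \forall n\, \exists m\, (C(n) \land \neg C(m))
The quantifier \exists n sits under an odd number of negations (counting the antecedent side of each →), so it flips to \forall n.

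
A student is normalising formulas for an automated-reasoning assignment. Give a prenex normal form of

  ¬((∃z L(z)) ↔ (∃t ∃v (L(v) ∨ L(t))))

∃z ∀t ∀v ∃y ∃r ∀v1 (L(z) ∧ ¬L(v) ∧ ¬L(t) ∨ (L(r) ∨ L(y)) ∧ ¬L(v1))

Rewrite implications/biconditionals: A → B as ¬A ∨ B; A ↔ B as (¬A ∨ B) ∧ (¬B ∨ A).
  ¬((¬(∃z L(z)) ∨ (∃t ∃v (L(v) ∨ L(t)))) ∧ (¬(∃t ∃v (L(v) ∨ L(t))) ∨ (∃z L(z))))
Move each ¬ inward, flipping quantifiers it crosses:
  (∃z L(z)) ∧ (∀t ∀v (¬L(v) ∧ ¬L(t))) ∨ (∃t ∃v (L(v) ∨ L(t))) ∧ (∀z ¬L(z))
Give each quantifier a distinct variable: t↦y, v↦r, z↦v1.
  (∃z L(z)) ∧ (∀t ∀v (¬L(v) ∧ ¬L(t))) ∨ (∃y ∃r (L(r) ∨ L(y))) ∧ (∀v1 ¬L(v1))
Pull the quantifiers to the front (each side's bound variable is not free in the other side):
  ∃z ∀t ∀v ∃y ∃r ∀v1 (L(z) ∧ ¬L(v) ∧ ¬L(t) ∨ (L(r) ∨ L(y)) ∧ ¬L(v1))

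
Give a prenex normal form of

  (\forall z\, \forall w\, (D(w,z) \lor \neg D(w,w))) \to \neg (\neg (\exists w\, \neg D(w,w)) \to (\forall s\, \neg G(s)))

\exists z\, \exists w\, \forall x1\, \exists s\, (\neg D(w,z) \land D(w,w) \lor D(x1,x1) \land G(s))

Eliminate → and ↔ using ¬ and ∨.
  \neg (\forall z\, \forall w\, (D(w,z) \lor \neg D(w,w))) \lor \neg (\neg \neg (\exists w\, \neg D(w,w)) \lor (\forall s\, \neg G(s)))
Move each ¬ inward, flipping quantifiers it crosses:
  (\exists z\, \exists w\, (\neg D(w,z) \land D(w,w))) \lor (\forall w\, D(w,w)) \land (\exists s\, G(s))
Standardize variables apart so no two quantifiers bind the same name: w↦x1.
  (\exists z\, \exists w\, (\neg D(w,z) \land D(w,w))) \lor (\forall x1\, D(x1,x1)) \land (\exists s\, G(s))
Finally move all quantifiers to the prefix:
  \exists z\, \exists w\, \forall x1\, \exists s\, (\neg D(w,z) \land D(w,w) \lor D(x1,x1) \land G(s))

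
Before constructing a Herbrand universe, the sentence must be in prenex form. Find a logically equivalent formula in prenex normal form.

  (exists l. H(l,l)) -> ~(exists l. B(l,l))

forall l. forall z. (~H(l,l) | ~B(z,z))

Rewrite implications/biconditionals: A → B as ¬A ∨ B.
  ~(exists l. H(l,l)) | ~(exists l. B(l,l))
Move each ¬ inward, flipping quantifiers it crosses:
  (forall l. ~H(l,l)) | (forall l. ~B(l,l))
Rename bound variables to avoid capture: l↦z.
  (forall l. ~H(l,l)) | (forall z. ~B(z,z))
Extract every quantifier outward, since the variables are now distinct and don't occur free across branches:
  forall l. forall z. (~H(l,l) | ~B(z,z))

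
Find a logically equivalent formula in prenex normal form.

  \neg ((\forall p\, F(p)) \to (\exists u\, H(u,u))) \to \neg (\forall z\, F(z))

\exists p\, \exists u\, \exists z\, (\neg F(p) \lor H(u,u) \lor \neg F(z))

First replace A → B with ¬A ∨ B.
  \neg \neg (\neg (\forall p\, F(p)) \lor (\exists u\, H(u,u))) \lor \neg (\forall z\, F(z))
Drive negations inward (¬∀x A ≡ ∃x ¬A, ¬∃x A ≡ ∀x ¬A, De Morgan for ∧/∨):
  (\exists p\, \neg F(p)) \lor (\exists u\, H(u,u)) \lor (\exists z\, \neg F(z))
All bound variables are already distinct, so no renaming is needed.
Pull the quantifiers to the front (each side's bound variable is not free in the other side):
  \exists p\, \exists u\, \exists z\, (\neg F(p) \lor H(u,u) \lor \neg F(z))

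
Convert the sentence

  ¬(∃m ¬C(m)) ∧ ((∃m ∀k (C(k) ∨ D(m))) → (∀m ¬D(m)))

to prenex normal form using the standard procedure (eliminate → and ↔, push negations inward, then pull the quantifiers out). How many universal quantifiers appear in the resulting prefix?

First replace A → B with ¬A ∨ B.
  ¬(∃m ¬C(m)) ∧ (¬(∃m ∀k (C(k) ∨ D(m))) ∨ (∀m ¬D(m)))
Push ¬ through the quantifiers and connectives to reach negation normal form:
  (∀m C(m)) ∧ ((∀m ∃k (¬C(k) ∧ ¬D(m))) ∨ (∀m ¬D(m)))
Rename bound variables to avoid capture: m↦v, m↦u1.
  (∀m C(m)) ∧ ((∀v ∃k (¬C(k) ∧ ¬D(v))) ∨ (∀u1 ¬D(u1)))
Finally move all quantifiers to the prefix:
  ∀m ∀v ∃k ∀u1 (C(m) ∧ (¬C(k) ∧ ¬D(v) ∨ ¬D(u1)))
The prefix is ∀m ∀v ∃k ∀u1: 3 universal, 1 existential.

3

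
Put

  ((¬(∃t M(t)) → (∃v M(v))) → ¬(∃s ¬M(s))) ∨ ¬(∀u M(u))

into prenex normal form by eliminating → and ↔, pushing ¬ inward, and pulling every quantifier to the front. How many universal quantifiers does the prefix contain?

First replace A → B with ¬A ∨ B.
  ¬(¬¬(∃t M(t)) ∨ (∃v M(v))) ∨ ¬(∃s ¬M(s)) ∨ ¬(∀u M(u))
Drive negations inward (¬∀x A ≡ ∃x ¬A, ¬∃x A ≡ ∀x ¬A, De Morgan for ∧/∨):
  (∀t ¬M(t)) ∧ (∀v ¬M(v)) ∨ (∀s M(s)) ∨ (∃u ¬M(u))
All bound variables are already distinct, so no renaming is needed.
Pull the quantifiers to the front (each side's bound variable is not free in the other side):
  ∀t ∀v ∀s ∃u (¬M(t) ∧ ¬M(v) ∨ M(s) ∨ ¬M(u))
The prefix is ∀t ∀v ∀s ∃u: 3 universal, 1 existential.

3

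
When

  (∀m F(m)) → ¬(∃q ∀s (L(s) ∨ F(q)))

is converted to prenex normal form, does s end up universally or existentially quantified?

existential

Rewrite implications/biconditionals: A → B as ¬A ∨ B.
  ¬(∀m F(m)) ∨ ¬(∃q ∀s (L(s) ∨ F(q)))
Push ¬ through the quantifiers and connectives to reach negation normal form:
  (∃m ¬F(m)) ∨ (∀q ∃s (¬L(s) ∧ ¬F(q)))
Pull the quantifiers to the front (each side's bound variable is not free in the other side):
  ∃m ∀q ∃s (¬F(m) ∨ ¬L(s) ∧ ¬F(q))
The quantifier ∀s sits under an odd number of negations (counting the antecedent side of each →), so it flips to ∃s.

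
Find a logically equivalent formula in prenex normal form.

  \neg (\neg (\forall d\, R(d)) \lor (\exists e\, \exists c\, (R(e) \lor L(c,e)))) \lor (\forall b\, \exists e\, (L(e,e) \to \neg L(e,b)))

Eliminate → and ↔ using ¬ and ∨.
  \neg (\neg (\forall d\, R(d)) \lor (\exists e\, \exists c\, (R(e) \lor L(c,e)))) \lor (\forall b\, \exists e\, (\neg L(e,e) \lor \neg L(e,b)))
Drive negations inward (¬∀x A ≡ ∃x ¬A, ¬∃x A ≡ ∀x ¬A, De Morgan for ∧/∨):
  (\forall d\, R(d)) \land (\forall e\, \forall c\, (\neg R(e) \land \neg L(c,e))) \lor (\forall b\, \exists e\, (\neg L(e,e) \lor \neg L(e,b)))
Standardize variables apart so no two quantifiers bind the same name: e↦a.
  (\forall d\, R(d)) \land (\forall e\, \forall c\, (\neg R(e) \land \neg L(c,e))) \lor (\forall b\, \exists a\, (\neg L(a,a) \lor \neg L(a,b)))
Finally move all quantifiers to the prefix:
  \forall d\, \forall e\, \forall c\, \forall b\, \exists a\, (R(d) \land \neg R(e) \land \neg L(c,e) \lor \neg L(a,a) \lor \neg L(a,b))

\forall d\, \forall e\, \forall c\, \forall b\, \exists a\, (R(d) \land \neg R(e) \land \neg L(c,e) \lor \neg L(a,a) \lor \neg L(a,b))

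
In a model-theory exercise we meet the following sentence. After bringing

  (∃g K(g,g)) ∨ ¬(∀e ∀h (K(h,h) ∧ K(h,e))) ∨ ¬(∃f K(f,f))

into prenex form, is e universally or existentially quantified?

Push ¬ through the quantifiers and connectives to reach negation normal form:
  (∃g K(g,g)) ∨ (∃e ∃h (¬K(h,h) ∨ ¬K(h,e))) ∨ (∀f ¬K(f,f))
All bound variables are already distinct, so no renaming is needed.
Finally move all quantifiers to the prefix:
  ∃g ∃e ∃h ∀f (K(g,g) ∨ ¬K(h,h) ∨ ¬K(h,e) ∨ ¬K(f,f))
The quantifier ∀e sits under an odd number of negations, so it flips to ∃e.

existential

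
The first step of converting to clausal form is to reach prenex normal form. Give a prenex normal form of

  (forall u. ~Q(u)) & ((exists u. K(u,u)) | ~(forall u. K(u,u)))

forall u. exists z1. exists z. (~Q(u) & (K(z1,z1) | ~K(z,z)))

Drive negations inward (¬∀x A ≡ ∃x ¬A, ¬∃x A ≡ ∀x ¬A, De Morgan for ∧/∨):
  (forall u. ~Q(u)) & ((exists u. K(u,u)) | (exists u. ~K(u,u)))
Rename bound variables to avoid capture: u↦z1, u↦z.
  (forall u. ~Q(u)) & ((exists z1. K(z1,z1)) | (exists z. ~K(z,z)))
Pull the quantifiers to the front (each side's bound variable is not free in the other side):
  forall u. exists z1. exists z. (~Q(u) & (K(z1,z1) | ~K(z,z)))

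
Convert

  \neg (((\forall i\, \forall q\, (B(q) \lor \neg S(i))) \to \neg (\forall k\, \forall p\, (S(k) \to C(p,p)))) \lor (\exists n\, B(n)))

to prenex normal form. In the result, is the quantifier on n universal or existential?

Eliminate → and ↔ using ¬ and ∨.
  \neg (\neg (\forall i\, \forall q\, (B(q) \lor \neg S(i))) \lor \neg (\forall k\, \forall p\, (\neg S(k) \lor C(p,p))) \lor (\exists n\, B(n)))
Drive negations inward (¬∀x A ≡ ∃x ¬A, ¬∃x A ≡ ∀x ¬A, De Morgan for ∧/∨):
  (\forall i\, \forall q\, (B(q) \lor \neg S(i))) \land (\forall k\, \forall p\, (\neg S(k) \lor C(p,p))) \land (\forall n\, \neg B(n))
All bound variables are already distinct, so no renaming is needed.
Finally move all quantifiers to the prefix:
  \forall i\, \forall q\, \forall k\, \forall p\, \forall n\, ((B(q) \lor \neg S(i)) \land (\neg S(k) \lor C(p,p)) \land \neg B(n))
The quantifier \exists n sits under an odd number of negations (counting the antecedent side of each →), so it flips to \forall n.

universal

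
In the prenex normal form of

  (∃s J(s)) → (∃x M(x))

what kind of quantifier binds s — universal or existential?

universal

First replace A → B with ¬A ∨ B.
  ¬(∃s J(s)) ∨ (∃x M(x))
Push ¬ through the quantifiers and connectives to reach negation normal form:
  (∀s ¬J(s)) ∨ (∃x M(x))
All bound variables are already distinct, so no renaming is needed.
Extract every quantifier outward, since the variables are now distinct and don't occur free across branches:
  ∀s ∃x (¬J(s) ∨ M(x))
The quantifier ∃s sits under an odd number of negations (counting the antecedent side of each →), so it flips to ∀s.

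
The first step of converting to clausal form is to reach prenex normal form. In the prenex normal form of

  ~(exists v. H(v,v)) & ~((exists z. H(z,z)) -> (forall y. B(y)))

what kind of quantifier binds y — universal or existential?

Rewrite implications/biconditionals: A → B as ¬A ∨ B.
  ~(exists v. H(v,v)) & ~(~(exists z. H(z,z)) | (forall y. B(y)))
Drive negations inward (¬∀x A ≡ ∃x ¬A, ¬∃x A ≡ ∀x ¬A, De Morgan for ∧/∨):
  (forall v. ~H(v,v)) & (exists z. H(z,z)) & (exists y. ~B(y))
All bound variables are already distinct, so no renaming is needed.
Pull the quantifiers to the front (each side's bound variable is not free in the other side):
  forall v. exists z. exists y. (~H(v,v) & H(z,z) & ~B(y))
The quantifier forall y sits under an odd number of negations (counting the antecedent side of each →), so it flips to exists y.

existential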